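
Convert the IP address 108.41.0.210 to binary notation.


108 = 01101100
41 = 00101001
0 = 00000000
210 = 11010010
Binary: 01101100.00101001.00000000.11010010


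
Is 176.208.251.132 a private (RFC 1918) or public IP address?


RFC 1918 private ranges:
  10.0.0.0/8 (10.0.0.0 - 10.255.255.255)
  172.16.0.0/12 (172.16.0.0 - 172.31.255.255)
  192.168.0.0/16 (192.168.0.0 - 192.168.255.255)
Public (not in any RFC 1918 range)


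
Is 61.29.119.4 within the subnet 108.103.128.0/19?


Subnet network: 108.103.128.0
Test IP AND mask: 61.29.96.0
No, 61.29.119.4 is not in 108.103.128.0/19


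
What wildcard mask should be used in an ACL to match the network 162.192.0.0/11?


Subnet mask: 255.224.0.0
Wildcard = 255.255.255.255 - subnet mask
255 - 255 = 0
255 - 224 = 31
255 - 0 = 255
255 - 0 = 255
Wildcard: 0.31.255.255


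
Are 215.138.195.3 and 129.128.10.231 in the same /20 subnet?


Mask: 255.255.240.0
215.138.195.3 AND mask = 215.138.192.0
129.128.10.231 AND mask = 129.128.0.0
No, different subnets (215.138.192.0 vs 129.128.0.0)


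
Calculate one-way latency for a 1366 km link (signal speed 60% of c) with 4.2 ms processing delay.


Speed = 0.6 * 3e5 km/s = 180000 km/s
Propagation delay = 1366 / 180000 = 0.0076 s = 7.5889 ms
Processing delay = 4.2 ms
Total one-way latency = 11.7889 ms


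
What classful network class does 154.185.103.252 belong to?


First octet: 154
Binary: 10011010
10xxxxxx -> Class B (128-191)
Class B, default mask 255.255.0.0 (/16)


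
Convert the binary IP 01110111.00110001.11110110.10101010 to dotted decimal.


01110111 = 119
00110001 = 49
11110110 = 246
10101010 = 170
IP: 119.49.246.170


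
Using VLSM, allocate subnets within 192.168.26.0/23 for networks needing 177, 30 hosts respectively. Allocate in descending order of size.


177 hosts -> /24 (254 usable): 192.168.26.0/24
30 hosts -> /27 (30 usable): 192.168.27.0/27
Allocation: 192.168.26.0/24 (177 hosts, 254 usable); 192.168.27.0/27 (30 hosts, 30 usable)


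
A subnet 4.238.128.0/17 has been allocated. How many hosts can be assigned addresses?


Host bits = 32 - 17 = 15
Total addresses = 2^15 = 32768
Usable = total - 2 (network and broadcast)
Usable hosts: 32766


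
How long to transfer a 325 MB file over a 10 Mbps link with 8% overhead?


Effective throughput = 10 * (1 - 8/100) = 9.2 Mbps
File size in Mb = 325 * 8 = 2600 Mb
Time = 2600 / 9.2
Time = 282.6087 seconds


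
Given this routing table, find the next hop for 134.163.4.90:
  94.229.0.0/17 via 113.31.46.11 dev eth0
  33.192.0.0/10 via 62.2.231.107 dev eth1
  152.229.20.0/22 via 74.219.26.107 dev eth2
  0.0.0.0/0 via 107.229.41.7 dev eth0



Longest prefix match for 134.163.4.90:
  /17 94.229.0.0: no
  /10 33.192.0.0: no
  /22 152.229.20.0: no
  /0 0.0.0.0: MATCH
Selected: next-hop 107.229.41.7 via eth0 (matched /0)


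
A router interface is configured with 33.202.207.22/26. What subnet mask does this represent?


/26 means 26 network bits, 6 host bits
Binary: 11111111111111111111111111000000
Mask: 255.255.255.192


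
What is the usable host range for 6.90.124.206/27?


Network: 6.90.124.192
Broadcast: 6.90.124.223
First usable = network + 1
Last usable = broadcast - 1
Range: 6.90.124.193 to 6.90.124.222


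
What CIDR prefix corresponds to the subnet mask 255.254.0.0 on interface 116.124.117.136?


Binary: 11111111.11111110.00000000.00000000
Count leading 1s
Prefix: /15


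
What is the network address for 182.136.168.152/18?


IP:   10110110.10001000.10101000.10011000
Mask: 11111111.11111111.11000000.00000000
AND operation:
Net:  10110110.10001000.10000000.00000000
Network: 182.136.128.0/18


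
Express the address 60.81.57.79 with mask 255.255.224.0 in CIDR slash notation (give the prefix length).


Binary: 11111111.11111111.11100000.00000000
Count leading 1s
Prefix: /19


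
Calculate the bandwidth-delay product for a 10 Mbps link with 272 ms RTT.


BDP = bandwidth * RTT
= 10 Mbps * 272 ms
= 10 * 1e6 * 272 / 1000 bits
= 2720000 bits
= 340000 bytes
= 332.0312 KB
BDP = 2720000 bits (340000 bytes)


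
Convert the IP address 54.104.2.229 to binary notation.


54 = 00110110
104 = 01101000
2 = 00000010
229 = 11100101
Binary: 00110110.01101000.00000010.11100101


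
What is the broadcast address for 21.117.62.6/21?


Network: 21.117.56.0/21
Host bits = 11
Set all host bits to 1:
Broadcast: 21.117.63.255


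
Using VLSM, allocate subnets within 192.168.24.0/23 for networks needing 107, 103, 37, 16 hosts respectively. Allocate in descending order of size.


107 hosts -> /25 (126 usable): 192.168.24.0/25
103 hosts -> /25 (126 usable): 192.168.24.128/25
37 hosts -> /26 (62 usable): 192.168.25.0/26
16 hosts -> /27 (30 usable): 192.168.25.64/27
Allocation: 192.168.24.0/25 (107 hosts, 126 usable); 192.168.24.128/25 (103 hosts, 126 usable); 192.168.25.0/26 (37 hosts, 62 usable); 192.168.25.64/27 (16 hosts, 30 usable)


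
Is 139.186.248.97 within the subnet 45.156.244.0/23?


Subnet network: 45.156.244.0
Test IP AND mask: 139.186.248.0
No, 139.186.248.97 is not in 45.156.244.0/23


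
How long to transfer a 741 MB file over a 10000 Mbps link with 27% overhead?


Effective throughput = 10000 * (1 - 27/100) = 7300 Mbps
File size in Mb = 741 * 8 = 5928 Mb
Time = 5928 / 7300
Time = 0.8121 seconds


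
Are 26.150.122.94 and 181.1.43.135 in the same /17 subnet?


Mask: 255.255.128.0
26.150.122.94 AND mask = 26.150.0.0
181.1.43.135 AND mask = 181.1.0.0
No, different subnets (26.150.0.0 vs 181.1.0.0)


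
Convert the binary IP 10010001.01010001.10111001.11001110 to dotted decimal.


10010001 = 145
01010001 = 81
10111001 = 185
11001110 = 206
IP: 145.81.185.206


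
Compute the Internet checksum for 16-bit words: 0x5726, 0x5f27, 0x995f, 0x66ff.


Sum all words (with carry folding):
+ 0x5726 = 0x5726
+ 0x5f27 = 0xb64d
+ 0x995f = 0x4fad
+ 0x66ff = 0xb6ac
One's complement: ~0xb6ac
Checksum = 0x4953


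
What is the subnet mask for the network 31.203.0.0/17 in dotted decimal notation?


/17 means 17 network bits, 15 host bits
Binary: 11111111111111111000000000000000
Mask: 255.255.128.0


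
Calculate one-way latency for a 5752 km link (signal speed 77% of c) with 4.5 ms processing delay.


Speed = 0.77 * 3e5 km/s = 231000 km/s
Propagation delay = 5752 / 231000 = 0.0249 s = 24.9004 ms
Processing delay = 4.5 ms
Total one-way latency = 29.4004 ms


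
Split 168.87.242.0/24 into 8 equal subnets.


New prefix = 24 + 3 = 27
Each subnet has 32 addresses
  168.87.242.0/27
  168.87.242.32/27
  168.87.242.64/27
  168.87.242.96/27
  168.87.242.128/27
  168.87.242.160/27
  168.87.242.192/27
  168.87.242.224/27
Subnets: 168.87.242.0/27, 168.87.242.32/27, 168.87.242.64/27, 168.87.242.96/27, 168.87.242.128/27, 168.87.242.160/27, 168.87.242.192/27, 168.87.242.224/27


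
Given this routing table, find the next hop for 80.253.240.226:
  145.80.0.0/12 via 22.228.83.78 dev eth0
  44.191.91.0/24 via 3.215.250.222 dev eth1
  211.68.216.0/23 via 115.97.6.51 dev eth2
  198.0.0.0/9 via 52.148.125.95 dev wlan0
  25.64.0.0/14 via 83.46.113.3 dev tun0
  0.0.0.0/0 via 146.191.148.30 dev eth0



Longest prefix match for 80.253.240.226:
  /12 145.80.0.0: no
  /24 44.191.91.0: no
  /23 211.68.216.0: no
  /9 198.0.0.0: no
  /14 25.64.0.0: no
  /0 0.0.0.0: MATCH
Selected: next-hop 146.191.148.30 via eth0 (matched /0)


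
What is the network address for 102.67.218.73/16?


IP:   01100110.01000011.11011010.01001001
Mask: 11111111.11111111.00000000.00000000
AND operation:
Net:  01100110.01000011.00000000.00000000
Network: 102.67.0.0/16


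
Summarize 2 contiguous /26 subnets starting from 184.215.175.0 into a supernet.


Original prefix: /26
Number of subnets: 2 = 2^1
New prefix = 26 - 1 = 25
Supernet: 184.215.175.0/25


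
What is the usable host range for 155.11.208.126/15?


Network: 155.10.0.0
Broadcast: 155.11.255.255
First usable = network + 1
Last usable = broadcast - 1
Range: 155.10.0.1 to 155.11.255.254


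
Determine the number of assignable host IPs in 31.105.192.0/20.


Host bits = 32 - 20 = 12
Total addresses = 2^12 = 4096
Usable = total - 2 (network and broadcast)
Usable hosts: 4094


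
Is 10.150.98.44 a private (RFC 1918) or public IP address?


RFC 1918 private ranges:
  10.0.0.0/8 (10.0.0.0 - 10.255.255.255)
  172.16.0.0/12 (172.16.0.0 - 172.31.255.255)
  192.168.0.0/16 (192.168.0.0 - 192.168.255.255)
Private (in 10.0.0.0/8)


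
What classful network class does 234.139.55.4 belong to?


First octet: 234
Binary: 11101010
1110xxxx -> Class D (224-239)
Class D (multicast), default mask N/A


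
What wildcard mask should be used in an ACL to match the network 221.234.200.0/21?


Subnet mask: 255.255.248.0
Wildcard = 255.255.255.255 - subnet mask
255 - 255 = 0
255 - 255 = 0
255 - 248 = 7
255 - 0 = 255
Wildcard: 0.0.7.255


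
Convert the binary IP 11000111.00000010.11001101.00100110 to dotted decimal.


11000111 = 199
00000010 = 2
11001101 = 205
00100110 = 38
IP: 199.2.205.38


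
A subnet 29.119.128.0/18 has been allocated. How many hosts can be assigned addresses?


Host bits = 32 - 18 = 14
Total addresses = 2^14 = 16384
Usable = total - 2 (network and broadcast)
Usable hosts: 16382


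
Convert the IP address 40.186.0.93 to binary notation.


40 = 00101000
186 = 10111010
0 = 00000000
93 = 01011101
Binary: 00101000.10111010.00000000.01011101


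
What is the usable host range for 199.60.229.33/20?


Network: 199.60.224.0
Broadcast: 199.60.239.255
First usable = network + 1
Last usable = broadcast - 1
Range: 199.60.224.1 to 199.60.239.254


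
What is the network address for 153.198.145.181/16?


IP:   10011001.11000110.10010001.10110101
Mask: 11111111.11111111.00000000.00000000
AND operation:
Net:  10011001.11000110.00000000.00000000
Network: 153.198.0.0/16


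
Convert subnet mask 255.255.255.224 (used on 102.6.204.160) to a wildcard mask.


Subnet mask: 255.255.255.224
Wildcard = 255.255.255.255 - subnet mask
255 - 255 = 0
255 - 255 = 0
255 - 255 = 0
255 - 224 = 31
Wildcard: 0.0.0.31


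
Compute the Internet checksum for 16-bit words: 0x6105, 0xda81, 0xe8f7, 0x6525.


Sum all words (with carry folding):
+ 0x6105 = 0x6105
+ 0xda81 = 0x3b87
+ 0xe8f7 = 0x247f
+ 0x6525 = 0x89a4
One's complement: ~0x89a4
Checksum = 0x765b


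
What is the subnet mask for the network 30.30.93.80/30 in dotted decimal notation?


/30 means 30 network bits, 2 host bits
Binary: 11111111111111111111111111111100
Mask: 255.255.255.252


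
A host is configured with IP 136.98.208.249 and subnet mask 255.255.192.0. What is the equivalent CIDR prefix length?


Binary: 11111111.11111111.11000000.00000000
Count leading 1s
Prefix: /18


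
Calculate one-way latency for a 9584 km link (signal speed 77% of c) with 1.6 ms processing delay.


Speed = 0.77 * 3e5 km/s = 231000 km/s
Propagation delay = 9584 / 231000 = 0.0415 s = 41.4892 ms
Processing delay = 1.6 ms
Total one-way latency = 43.0892 ms


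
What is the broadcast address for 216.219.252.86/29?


Network: 216.219.252.80/29
Host bits = 3
Set all host bits to 1:
Broadcast: 216.219.252.87


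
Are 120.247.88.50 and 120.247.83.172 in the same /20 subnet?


Mask: 255.255.240.0
120.247.88.50 AND mask = 120.247.80.0
120.247.83.172 AND mask = 120.247.80.0
Yes, same subnet (120.247.80.0)


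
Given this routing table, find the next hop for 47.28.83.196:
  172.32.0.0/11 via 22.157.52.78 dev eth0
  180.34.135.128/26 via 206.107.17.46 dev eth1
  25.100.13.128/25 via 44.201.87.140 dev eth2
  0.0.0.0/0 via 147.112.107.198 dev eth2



Longest prefix match for 47.28.83.196:
  /11 172.32.0.0: no
  /26 180.34.135.128: no
  /25 25.100.13.128: no
  /0 0.0.0.0: MATCH
Selected: next-hop 147.112.107.198 via eth2 (matched /0)


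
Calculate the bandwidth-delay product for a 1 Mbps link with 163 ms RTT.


BDP = bandwidth * RTT
= 1 Mbps * 163 ms
= 1 * 1e6 * 163 / 1000 bits
= 163000 bits
= 20375 bytes
= 19.8975 KB
BDP = 163000 bits (20375 bytes)


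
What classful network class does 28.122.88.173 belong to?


First octet: 28
Binary: 00011100
0xxxxxxx -> Class A (1-126)
Class A, default mask 255.0.0.0 (/8)


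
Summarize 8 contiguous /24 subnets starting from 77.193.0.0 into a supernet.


Original prefix: /24
Number of subnets: 8 = 2^3
New prefix = 24 - 3 = 21
Supernet: 77.193.0.0/21


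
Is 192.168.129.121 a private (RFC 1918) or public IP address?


RFC 1918 private ranges:
  10.0.0.0/8 (10.0.0.0 - 10.255.255.255)
  172.16.0.0/12 (172.16.0.0 - 172.31.255.255)
  192.168.0.0/16 (192.168.0.0 - 192.168.255.255)
Private (in 192.168.0.0/16)


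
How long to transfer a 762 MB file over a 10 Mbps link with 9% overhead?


Effective throughput = 10 * (1 - 9/100) = 9.1 Mbps
File size in Mb = 762 * 8 = 6096 Mb
Time = 6096 / 9.1
Time = 669.8901 seconds


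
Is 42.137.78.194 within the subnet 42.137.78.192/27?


Subnet network: 42.137.78.192
Test IP AND mask: 42.137.78.192
Yes, 42.137.78.194 is in 42.137.78.192/27


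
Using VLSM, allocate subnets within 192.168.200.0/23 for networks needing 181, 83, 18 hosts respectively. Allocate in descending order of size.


181 hosts -> /24 (254 usable): 192.168.200.0/24
83 hosts -> /25 (126 usable): 192.168.201.0/25
18 hosts -> /27 (30 usable): 192.168.201.128/27
Allocation: 192.168.200.0/24 (181 hosts, 254 usable); 192.168.201.0/25 (83 hosts, 126 usable); 192.168.201.128/27 (18 hosts, 30 usable)


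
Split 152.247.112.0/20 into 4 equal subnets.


New prefix = 20 + 2 = 22
Each subnet has 1024 addresses
  152.247.112.0/22
  152.247.116.0/22
  152.247.120.0/22
  152.247.124.0/22
Subnets: 152.247.112.0/22, 152.247.116.0/22, 152.247.120.0/22, 152.247.124.0/22


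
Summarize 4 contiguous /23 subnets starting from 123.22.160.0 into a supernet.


Original prefix: /23
Number of subnets: 4 = 2^2
New prefix = 23 - 2 = 21
Supernet: 123.22.160.0/21


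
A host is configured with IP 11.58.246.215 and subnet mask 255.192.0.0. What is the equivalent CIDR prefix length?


Binary: 11111111.11000000.00000000.00000000
Count leading 1s
Prefix: /10


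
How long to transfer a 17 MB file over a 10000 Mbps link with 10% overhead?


Effective throughput = 10000 * (1 - 10/100) = 9000 Mbps
File size in Mb = 17 * 8 = 136 Mb
Time = 136 / 9000
Time = 0.0151 seconds


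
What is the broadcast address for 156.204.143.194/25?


Network: 156.204.143.128/25
Host bits = 7
Set all host bits to 1:
Broadcast: 156.204.143.255


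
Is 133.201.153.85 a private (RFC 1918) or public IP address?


RFC 1918 private ranges:
  10.0.0.0/8 (10.0.0.0 - 10.255.255.255)
  172.16.0.0/12 (172.16.0.0 - 172.31.255.255)
  192.168.0.0/16 (192.168.0.0 - 192.168.255.255)
Public (not in any RFC 1918 range)


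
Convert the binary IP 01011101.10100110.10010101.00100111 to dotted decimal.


01011101 = 93
10100110 = 166
10010101 = 149
00100111 = 39
IP: 93.166.149.39


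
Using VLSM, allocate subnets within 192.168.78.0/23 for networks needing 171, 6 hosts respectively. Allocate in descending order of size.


171 hosts -> /24 (254 usable): 192.168.78.0/24
6 hosts -> /29 (6 usable): 192.168.79.0/29
Allocation: 192.168.78.0/24 (171 hosts, 254 usable); 192.168.79.0/29 (6 hosts, 6 usable)


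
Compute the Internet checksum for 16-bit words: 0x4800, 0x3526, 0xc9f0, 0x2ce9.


Sum all words (with carry folding):
+ 0x4800 = 0x4800
+ 0x3526 = 0x7d26
+ 0xc9f0 = 0x4717
+ 0x2ce9 = 0x7400
One's complement: ~0x7400
Checksum = 0x8bff


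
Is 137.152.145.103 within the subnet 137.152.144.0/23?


Subnet network: 137.152.144.0
Test IP AND mask: 137.152.144.0
Yes, 137.152.145.103 is in 137.152.144.0/23


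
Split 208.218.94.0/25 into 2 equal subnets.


New prefix = 25 + 1 = 26
Each subnet has 64 addresses
  208.218.94.0/26
  208.218.94.64/26
Subnets: 208.218.94.0/26, 208.218.94.64/26


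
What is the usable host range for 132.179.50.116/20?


Network: 132.179.48.0
Broadcast: 132.179.63.255
First usable = network + 1
Last usable = broadcast - 1
Range: 132.179.48.1 to 132.179.63.254


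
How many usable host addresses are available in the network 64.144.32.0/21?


Host bits = 32 - 21 = 11
Total addresses = 2^11 = 2048
Usable = total - 2 (network and broadcast)
Usable hosts: 2046


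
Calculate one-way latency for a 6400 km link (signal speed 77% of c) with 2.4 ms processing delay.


Speed = 0.77 * 3e5 km/s = 231000 km/s
Propagation delay = 6400 / 231000 = 0.0277 s = 27.7056 ms
Processing delay = 2.4 ms
Total one-way latency = 30.1056 ms


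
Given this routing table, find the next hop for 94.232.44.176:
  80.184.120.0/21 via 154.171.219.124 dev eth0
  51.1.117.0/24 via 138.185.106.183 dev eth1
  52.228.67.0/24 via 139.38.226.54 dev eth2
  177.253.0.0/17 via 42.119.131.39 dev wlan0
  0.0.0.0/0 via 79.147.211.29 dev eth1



Longest prefix match for 94.232.44.176:
  /21 80.184.120.0: no
  /24 51.1.117.0: no
  /24 52.228.67.0: no
  /17 177.253.0.0: no
  /0 0.0.0.0: MATCH
Selected: next-hop 79.147.211.29 via eth1 (matched /0)


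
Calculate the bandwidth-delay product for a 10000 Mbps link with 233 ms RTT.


BDP = bandwidth * RTT
= 10000 Mbps * 233 ms
= 10000 * 1e6 * 233 / 1000 bits
= 2330000000 bits
= 291250000 bytes
= 284423.8281 KB
BDP = 2330000000 bits (291250000 bytes)


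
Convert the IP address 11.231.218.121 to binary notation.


11 = 00001011
231 = 11100111
218 = 11011010
121 = 01111001
Binary: 00001011.11100111.11011010.01111001


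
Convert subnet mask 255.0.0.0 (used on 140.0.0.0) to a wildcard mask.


Subnet mask: 255.0.0.0
Wildcard = 255.255.255.255 - subnet mask
255 - 255 = 0
255 - 0 = 255
255 - 0 = 255
255 - 0 = 255
Wildcard: 0.255.255.255


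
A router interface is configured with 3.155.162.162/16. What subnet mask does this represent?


/16 means 16 network bits, 16 host bits
Binary: 11111111111111110000000000000000
Mask: 255.255.0.0


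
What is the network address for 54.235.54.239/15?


IP:   00110110.11101011.00110110.11101111
Mask: 11111111.11111110.00000000.00000000
AND operation:
Net:  00110110.11101010.00000000.00000000
Network: 54.234.0.0/15


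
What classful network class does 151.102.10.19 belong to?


First octet: 151
Binary: 10010111
10xxxxxx -> Class B (128-191)
Class B, default mask 255.255.0.0 (/16)


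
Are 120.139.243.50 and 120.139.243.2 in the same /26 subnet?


Mask: 255.255.255.192
120.139.243.50 AND mask = 120.139.243.0
120.139.243.2 AND mask = 120.139.243.0
Yes, same subnet (120.139.243.0)


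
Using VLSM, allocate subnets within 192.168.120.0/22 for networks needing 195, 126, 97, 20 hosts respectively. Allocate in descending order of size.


195 hosts -> /24 (254 usable): 192.168.120.0/24
126 hosts -> /25 (126 usable): 192.168.121.0/25
97 hosts -> /25 (126 usable): 192.168.121.128/25
20 hosts -> /27 (30 usable): 192.168.122.0/27
Allocation: 192.168.120.0/24 (195 hosts, 254 usable); 192.168.121.0/25 (126 hosts, 126 usable); 192.168.121.128/25 (97 hosts, 126 usable); 192.168.122.0/27 (20 hosts, 30 usable)


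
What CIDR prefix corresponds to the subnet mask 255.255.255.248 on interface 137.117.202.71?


Binary: 11111111.11111111.11111111.11111000
Count leading 1s
Prefix: /29


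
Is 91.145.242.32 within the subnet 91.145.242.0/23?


Subnet network: 91.145.242.0
Test IP AND mask: 91.145.242.0
Yes, 91.145.242.32 is in 91.145.242.0/23


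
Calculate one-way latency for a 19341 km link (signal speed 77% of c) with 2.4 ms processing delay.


Speed = 0.77 * 3e5 km/s = 231000 km/s
Propagation delay = 19341 / 231000 = 0.0837 s = 83.7273 ms
Processing delay = 2.4 ms
Total one-way latency = 86.1273 ms


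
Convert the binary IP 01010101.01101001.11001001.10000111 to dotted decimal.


01010101 = 85
01101001 = 105
11001001 = 201
10000111 = 135
IP: 85.105.201.135


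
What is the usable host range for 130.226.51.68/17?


Network: 130.226.0.0
Broadcast: 130.226.127.255
First usable = network + 1
Last usable = broadcast - 1
Range: 130.226.0.1 to 130.226.127.254


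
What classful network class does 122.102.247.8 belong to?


First octet: 122
Binary: 01111010
0xxxxxxx -> Class A (1-126)
Class A, default mask 255.0.0.0 (/8)


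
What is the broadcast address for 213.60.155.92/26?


Network: 213.60.155.64/26
Host bits = 6
Set all host bits to 1:
Broadcast: 213.60.155.127


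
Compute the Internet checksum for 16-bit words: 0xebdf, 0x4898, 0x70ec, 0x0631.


Sum all words (with carry folding):
+ 0xebdf = 0xebdf
+ 0x4898 = 0x3478
+ 0x70ec = 0xa564
+ 0x0631 = 0xab95
One's complement: ~0xab95
Checksum = 0x546a


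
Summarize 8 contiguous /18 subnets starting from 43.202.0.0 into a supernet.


Original prefix: /18
Number of subnets: 8 = 2^3
New prefix = 18 - 3 = 15
Supernet: 43.202.0.0/15


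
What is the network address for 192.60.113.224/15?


IP:   11000000.00111100.01110001.11100000
Mask: 11111111.11111110.00000000.00000000
AND operation:
Net:  11000000.00111100.00000000.00000000
Network: 192.60.0.0/15


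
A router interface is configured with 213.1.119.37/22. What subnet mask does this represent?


/22 means 22 network bits, 10 host bits
Binary: 11111111111111111111110000000000
Mask: 255.255.252.0


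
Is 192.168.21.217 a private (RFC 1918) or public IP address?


RFC 1918 private ranges:
  10.0.0.0/8 (10.0.0.0 - 10.255.255.255)
  172.16.0.0/12 (172.16.0.0 - 172.31.255.255)
  192.168.0.0/16 (192.168.0.0 - 192.168.255.255)
Private (in 192.168.0.0/16)


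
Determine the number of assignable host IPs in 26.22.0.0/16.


Host bits = 32 - 16 = 16
Total addresses = 2^16 = 65536
Usable = total - 2 (network and broadcast)
Usable hosts: 65534


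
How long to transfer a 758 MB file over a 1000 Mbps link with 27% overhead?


Effective throughput = 1000 * (1 - 27/100) = 730 Mbps
File size in Mb = 758 * 8 = 6064 Mb
Time = 6064 / 730
Time = 8.3068 seconds


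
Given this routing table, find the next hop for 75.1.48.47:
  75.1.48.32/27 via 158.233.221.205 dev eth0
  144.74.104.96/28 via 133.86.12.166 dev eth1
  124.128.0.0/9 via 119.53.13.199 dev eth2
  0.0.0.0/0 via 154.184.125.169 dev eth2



Longest prefix match for 75.1.48.47:
  /27 75.1.48.32: MATCH
  /28 144.74.104.96: no
  /9 124.128.0.0: no
  /0 0.0.0.0: MATCH
Selected: next-hop 158.233.221.205 via eth0 (matched /27)


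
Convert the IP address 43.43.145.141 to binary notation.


43 = 00101011
43 = 00101011
145 = 10010001
141 = 10001101
Binary: 00101011.00101011.10010001.10001101


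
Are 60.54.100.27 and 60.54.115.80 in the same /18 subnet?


Mask: 255.255.192.0
60.54.100.27 AND mask = 60.54.64.0
60.54.115.80 AND mask = 60.54.64.0
Yes, same subnet (60.54.64.0)


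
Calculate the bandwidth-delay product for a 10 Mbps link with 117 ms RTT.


BDP = bandwidth * RTT
= 10 Mbps * 117 ms
= 10 * 1e6 * 117 / 1000 bits
= 1170000 bits
= 146250 bytes
= 142.8223 KB
BDP = 1170000 bits (146250 bytes)


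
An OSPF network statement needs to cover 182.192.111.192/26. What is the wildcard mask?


Subnet mask: 255.255.255.192
Wildcard = 255.255.255.255 - subnet mask
255 - 255 = 0
255 - 255 = 0
255 - 255 = 0
255 - 192 = 63
Wildcard: 0.0.0.63


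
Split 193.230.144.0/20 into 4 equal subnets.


New prefix = 20 + 2 = 22
Each subnet has 1024 addresses
  193.230.144.0/22
  193.230.148.0/22
  193.230.152.0/22
  193.230.156.0/22
Subnets: 193.230.144.0/22, 193.230.148.0/22, 193.230.152.0/22, 193.230.156.0/22


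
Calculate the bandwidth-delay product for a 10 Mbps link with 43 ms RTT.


BDP = bandwidth * RTT
= 10 Mbps * 43 ms
= 10 * 1e6 * 43 / 1000 bits
= 430000 bits
= 53750 bytes
= 52.4902 KB
BDP = 430000 bits (53750 bytes)


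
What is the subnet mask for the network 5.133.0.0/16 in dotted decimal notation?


/16 means 16 network bits, 16 host bits
Binary: 11111111111111110000000000000000
Mask: 255.255.0.0


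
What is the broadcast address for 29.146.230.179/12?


Network: 29.144.0.0/12
Host bits = 20
Set all host bits to 1:
Broadcast: 29.159.255.255


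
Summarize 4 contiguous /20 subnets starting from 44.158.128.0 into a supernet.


Original prefix: /20
Number of subnets: 4 = 2^2
New prefix = 20 - 2 = 18
Supernet: 44.158.128.0/18


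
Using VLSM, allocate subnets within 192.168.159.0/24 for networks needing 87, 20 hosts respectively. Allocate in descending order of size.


87 hosts -> /25 (126 usable): 192.168.159.0/25
20 hosts -> /27 (30 usable): 192.168.159.128/27
Allocation: 192.168.159.0/25 (87 hosts, 126 usable); 192.168.159.128/27 (20 hosts, 30 usable)


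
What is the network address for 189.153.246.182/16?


IP:   10111101.10011001.11110110.10110110
Mask: 11111111.11111111.00000000.00000000
AND operation:
Net:  10111101.10011001.00000000.00000000
Network: 189.153.0.0/16


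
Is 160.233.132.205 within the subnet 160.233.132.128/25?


Subnet network: 160.233.132.128
Test IP AND mask: 160.233.132.128
Yes, 160.233.132.205 is in 160.233.132.128/25


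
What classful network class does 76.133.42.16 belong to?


First octet: 76
Binary: 01001100
0xxxxxxx -> Class A (1-126)
Class A, default mask 255.0.0.0 (/8)


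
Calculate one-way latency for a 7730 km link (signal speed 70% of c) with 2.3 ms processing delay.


Speed = 0.7 * 3e5 km/s = 210000 km/s
Propagation delay = 7730 / 210000 = 0.0368 s = 36.8095 ms
Processing delay = 2.3 ms
Total one-way latency = 39.1095 ms


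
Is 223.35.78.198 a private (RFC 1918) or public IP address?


RFC 1918 private ranges:
  10.0.0.0/8 (10.0.0.0 - 10.255.255.255)
  172.16.0.0/12 (172.16.0.0 - 172.31.255.255)
  192.168.0.0/16 (192.168.0.0 - 192.168.255.255)
Public (not in any RFC 1918 range)


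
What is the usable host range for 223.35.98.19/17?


Network: 223.35.0.0
Broadcast: 223.35.127.255
First usable = network + 1
Last usable = broadcast - 1
Range: 223.35.0.1 to 223.35.127.254


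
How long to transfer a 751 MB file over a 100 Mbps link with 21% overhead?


Effective throughput = 100 * (1 - 21/100) = 79 Mbps
File size in Mb = 751 * 8 = 6008 Mb
Time = 6008 / 79
Time = 76.0506 seconds


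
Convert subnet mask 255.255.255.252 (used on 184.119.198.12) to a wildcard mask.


Subnet mask: 255.255.255.252
Wildcard = 255.255.255.255 - subnet mask
255 - 255 = 0
255 - 255 = 0
255 - 255 = 0
255 - 252 = 3
Wildcard: 0.0.0.3


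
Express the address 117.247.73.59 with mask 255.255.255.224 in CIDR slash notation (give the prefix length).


Binary: 11111111.11111111.11111111.11100000
Count leading 1s
Prefix: /27


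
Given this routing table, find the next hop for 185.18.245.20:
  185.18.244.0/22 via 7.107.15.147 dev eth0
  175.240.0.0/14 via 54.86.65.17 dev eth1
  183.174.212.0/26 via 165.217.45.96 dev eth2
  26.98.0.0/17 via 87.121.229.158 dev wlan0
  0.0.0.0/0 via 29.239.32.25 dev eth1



Longest prefix match for 185.18.245.20:
  /22 185.18.244.0: MATCH
  /14 175.240.0.0: no
  /26 183.174.212.0: no
  /17 26.98.0.0: no
  /0 0.0.0.0: MATCH
Selected: next-hop 7.107.15.147 via eth0 (matched /22)


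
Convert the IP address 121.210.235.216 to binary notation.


121 = 01111001
210 = 11010010
235 = 11101011
216 = 11011000
Binary: 01111001.11010010.11101011.11011000


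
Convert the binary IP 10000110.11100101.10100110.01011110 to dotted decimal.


10000110 = 134
11100101 = 229
10100110 = 166
01011110 = 94
IP: 134.229.166.94


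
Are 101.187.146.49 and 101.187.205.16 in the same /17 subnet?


Mask: 255.255.128.0
101.187.146.49 AND mask = 101.187.128.0
101.187.205.16 AND mask = 101.187.128.0
Yes, same subnet (101.187.128.0)


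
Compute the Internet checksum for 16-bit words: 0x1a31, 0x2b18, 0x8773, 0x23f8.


Sum all words (with carry folding):
+ 0x1a31 = 0x1a31
+ 0x2b18 = 0x4549
+ 0x8773 = 0xccbc
+ 0x23f8 = 0xf0b4
One's complement: ~0xf0b4
Checksum = 0x0f4b


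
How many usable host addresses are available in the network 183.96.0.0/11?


Host bits = 32 - 11 = 21
Total addresses = 2^21 = 2097152
Usable = total - 2 (network and broadcast)
Usable hosts: 2097150


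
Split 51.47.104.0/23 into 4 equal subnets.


New prefix = 23 + 2 = 25
Each subnet has 128 addresses
  51.47.104.0/25
  51.47.104.128/25
  51.47.105.0/25
  51.47.105.128/25
Subnets: 51.47.104.0/25, 51.47.104.128/25, 51.47.105.0/25, 51.47.105.128/25


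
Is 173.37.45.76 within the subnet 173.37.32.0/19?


Subnet network: 173.37.32.0
Test IP AND mask: 173.37.32.0
Yes, 173.37.45.76 is in 173.37.32.0/19


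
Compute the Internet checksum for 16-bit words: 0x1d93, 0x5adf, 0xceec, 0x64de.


Sum all words (with carry folding):
+ 0x1d93 = 0x1d93
+ 0x5adf = 0x7872
+ 0xceec = 0x475f
+ 0x64de = 0xac3d
One's complement: ~0xac3d
Checksum = 0x53c2


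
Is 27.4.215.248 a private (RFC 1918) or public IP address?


RFC 1918 private ranges:
  10.0.0.0/8 (10.0.0.0 - 10.255.255.255)
  172.16.0.0/12 (172.16.0.0 - 172.31.255.255)
  192.168.0.0/16 (192.168.0.0 - 192.168.255.255)
Public (not in any RFC 1918 range)


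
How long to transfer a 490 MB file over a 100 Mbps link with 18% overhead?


Effective throughput = 100 * (1 - 18/100) = 82 Mbps
File size in Mb = 490 * 8 = 3920 Mb
Time = 3920 / 82
Time = 47.8049 seconds


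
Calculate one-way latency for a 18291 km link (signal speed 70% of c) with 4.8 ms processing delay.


Speed = 0.7 * 3e5 km/s = 210000 km/s
Propagation delay = 18291 / 210000 = 0.0871 s = 87.1 ms
Processing delay = 4.8 ms
Total one-way latency = 91.9 ms


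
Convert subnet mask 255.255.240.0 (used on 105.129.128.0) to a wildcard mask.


Subnet mask: 255.255.240.0
Wildcard = 255.255.255.255 - subnet mask
255 - 255 = 0
255 - 255 = 0
255 - 240 = 15
255 - 0 = 255
Wildcard: 0.0.15.255


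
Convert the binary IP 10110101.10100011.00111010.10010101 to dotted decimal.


10110101 = 181
10100011 = 163
00111010 = 58
10010101 = 149
IP: 181.163.58.149


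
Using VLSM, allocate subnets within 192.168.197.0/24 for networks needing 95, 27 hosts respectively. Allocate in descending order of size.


95 hosts -> /25 (126 usable): 192.168.197.0/25
27 hosts -> /27 (30 usable): 192.168.197.128/27
Allocation: 192.168.197.0/25 (95 hosts, 126 usable); 192.168.197.128/27 (27 hosts, 30 usable)


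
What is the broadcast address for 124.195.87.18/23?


Network: 124.195.86.0/23
Host bits = 9
Set all host bits to 1:
Broadcast: 124.195.87.255


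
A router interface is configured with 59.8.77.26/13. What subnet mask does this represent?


/13 means 13 network bits, 19 host bits
Binary: 11111111111110000000000000000000
Mask: 255.248.0.0


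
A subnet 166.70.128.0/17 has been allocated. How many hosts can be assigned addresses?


Host bits = 32 - 17 = 15
Total addresses = 2^15 = 32768
Usable = total - 2 (network and broadcast)
Usable hosts: 32766


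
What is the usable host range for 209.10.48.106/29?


Network: 209.10.48.104
Broadcast: 209.10.48.111
First usable = network + 1
Last usable = broadcast - 1
Range: 209.10.48.105 to 209.10.48.110


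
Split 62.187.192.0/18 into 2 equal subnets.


New prefix = 18 + 1 = 19
Each subnet has 8192 addresses
  62.187.192.0/19
  62.187.224.0/19
Subnets: 62.187.192.0/19, 62.187.224.0/19


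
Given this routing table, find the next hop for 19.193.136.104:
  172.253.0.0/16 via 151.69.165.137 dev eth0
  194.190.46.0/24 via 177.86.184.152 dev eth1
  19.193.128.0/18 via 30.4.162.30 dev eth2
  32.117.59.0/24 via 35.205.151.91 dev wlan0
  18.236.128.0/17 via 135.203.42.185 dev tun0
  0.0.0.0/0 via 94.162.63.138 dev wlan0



Longest prefix match for 19.193.136.104:
  /16 172.253.0.0: no
  /24 194.190.46.0: no
  /18 19.193.128.0: MATCH
  /24 32.117.59.0: no
  /17 18.236.128.0: no
  /0 0.0.0.0: MATCH
Selected: next-hop 30.4.162.30 via eth2 (matched /18)


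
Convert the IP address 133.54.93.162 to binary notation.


133 = 10000101
54 = 00110110
93 = 01011101
162 = 10100010
Binary: 10000101.00110110.01011101.10100010


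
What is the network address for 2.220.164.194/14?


IP:   00000010.11011100.10100100.11000010
Mask: 11111111.11111100.00000000.00000000
AND operation:
Net:  00000010.11011100.00000000.00000000
Network: 2.220.0.0/14


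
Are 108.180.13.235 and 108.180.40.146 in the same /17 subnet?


Mask: 255.255.128.0
108.180.13.235 AND mask = 108.180.0.0
108.180.40.146 AND mask = 108.180.0.0
Yes, same subnet (108.180.0.0)


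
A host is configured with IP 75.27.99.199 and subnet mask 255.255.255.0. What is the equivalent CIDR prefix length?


Binary: 11111111.11111111.11111111.00000000
Count leading 1s
Prefix: /24


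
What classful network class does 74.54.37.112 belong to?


First octet: 74
Binary: 01001010
0xxxxxxx -> Class A (1-126)
Class A, default mask 255.0.0.0 (/8)


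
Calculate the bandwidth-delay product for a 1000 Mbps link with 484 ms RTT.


BDP = bandwidth * RTT
= 1000 Mbps * 484 ms
= 1000 * 1e6 * 484 / 1000 bits
= 484000000 bits
= 60500000 bytes
= 59082.0312 KB
BDP = 484000000 bits (60500000 bytes)


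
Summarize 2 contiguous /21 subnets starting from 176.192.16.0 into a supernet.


Original prefix: /21
Number of subnets: 2 = 2^1
New prefix = 21 - 1 = 20
Supernet: 176.192.16.0/20


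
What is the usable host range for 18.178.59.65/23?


Network: 18.178.58.0
Broadcast: 18.178.59.255
First usable = network + 1
Last usable = broadcast - 1
Range: 18.178.58.1 to 18.178.59.254


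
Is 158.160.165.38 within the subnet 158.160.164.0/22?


Subnet network: 158.160.164.0
Test IP AND mask: 158.160.164.0
Yes, 158.160.165.38 is in 158.160.164.0/22


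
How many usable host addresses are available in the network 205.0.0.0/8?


Host bits = 32 - 8 = 24
Total addresses = 2^24 = 16777216
Usable = total - 2 (network and broadcast)
Usable hosts: 16777214


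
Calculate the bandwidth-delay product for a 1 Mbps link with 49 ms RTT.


BDP = bandwidth * RTT
= 1 Mbps * 49 ms
= 1 * 1e6 * 49 / 1000 bits
= 49000 bits
= 6125 bytes
= 5.9814 KB
BDP = 49000 bits (6125 bytes)


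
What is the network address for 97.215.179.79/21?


IP:   01100001.11010111.10110011.01001111
Mask: 11111111.11111111.11111000.00000000
AND operation:
Net:  01100001.11010111.10110000.00000000
Network: 97.215.176.0/21


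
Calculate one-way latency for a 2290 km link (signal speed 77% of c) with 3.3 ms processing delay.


Speed = 0.77 * 3e5 km/s = 231000 km/s
Propagation delay = 2290 / 231000 = 0.0099 s = 9.9134 ms
Processing delay = 3.3 ms
Total one-way latency = 13.2134 ms


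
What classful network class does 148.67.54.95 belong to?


First octet: 148
Binary: 10010100
10xxxxxx -> Class B (128-191)
Class B, default mask 255.255.0.0 (/16)


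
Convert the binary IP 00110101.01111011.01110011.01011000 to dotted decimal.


00110101 = 53
01111011 = 123
01110011 = 115
01011000 = 88
IP: 53.123.115.88


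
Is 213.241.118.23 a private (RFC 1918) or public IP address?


RFC 1918 private ranges:
  10.0.0.0/8 (10.0.0.0 - 10.255.255.255)
  172.16.0.0/12 (172.16.0.0 - 172.31.255.255)
  192.168.0.0/16 (192.168.0.0 - 192.168.255.255)
Public (not in any RFC 1918 range)


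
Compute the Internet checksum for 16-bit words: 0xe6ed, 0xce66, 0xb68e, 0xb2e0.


Sum all words (with carry folding):
+ 0xe6ed = 0xe6ed
+ 0xce66 = 0xb554
+ 0xb68e = 0x6be3
+ 0xb2e0 = 0x1ec4
One's complement: ~0x1ec4
Checksum = 0xe13b


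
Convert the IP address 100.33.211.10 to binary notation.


100 = 01100100
33 = 00100001
211 = 11010011
10 = 00001010
Binary: 01100100.00100001.11010011.00001010


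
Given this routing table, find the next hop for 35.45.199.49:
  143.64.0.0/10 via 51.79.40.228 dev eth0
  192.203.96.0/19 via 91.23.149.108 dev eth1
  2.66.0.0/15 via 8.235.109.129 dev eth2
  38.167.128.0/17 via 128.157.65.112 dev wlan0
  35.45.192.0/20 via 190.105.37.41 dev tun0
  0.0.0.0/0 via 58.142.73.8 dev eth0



Longest prefix match for 35.45.199.49:
  /10 143.64.0.0: no
  /19 192.203.96.0: no
  /15 2.66.0.0: no
  /17 38.167.128.0: no
  /20 35.45.192.0: MATCH
  /0 0.0.0.0: MATCH
Selected: next-hop 190.105.37.41 via tun0 (matched /20)


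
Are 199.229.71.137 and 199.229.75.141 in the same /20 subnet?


Mask: 255.255.240.0
199.229.71.137 AND mask = 199.229.64.0
199.229.75.141 AND mask = 199.229.64.0
Yes, same subnet (199.229.64.0)


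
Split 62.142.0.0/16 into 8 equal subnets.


New prefix = 16 + 3 = 19
Each subnet has 8192 addresses
  62.142.0.0/19
  62.142.32.0/19
  62.142.64.0/19
  62.142.96.0/19
  62.142.128.0/19
  62.142.160.0/19
  62.142.192.0/19
  62.142.224.0/19
Subnets: 62.142.0.0/19, 62.142.32.0/19, 62.142.64.0/19, 62.142.96.0/19, 62.142.128.0/19, 62.142.160.0/19, 62.142.192.0/19, 62.142.224.0/19


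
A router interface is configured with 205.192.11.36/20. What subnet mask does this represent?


/20 means 20 network bits, 12 host bits
Binary: 11111111111111111111000000000000
Mask: 255.255.240.0


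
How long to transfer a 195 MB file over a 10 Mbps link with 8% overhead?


Effective throughput = 10 * (1 - 8/100) = 9.2 Mbps
File size in Mb = 195 * 8 = 1560 Mb
Time = 1560 / 9.2
Time = 169.5652 seconds


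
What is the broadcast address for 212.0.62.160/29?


Network: 212.0.62.160/29
Host bits = 3
Set all host bits to 1:
Broadcast: 212.0.62.167


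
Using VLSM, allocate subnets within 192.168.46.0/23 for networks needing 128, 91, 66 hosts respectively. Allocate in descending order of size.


128 hosts -> /24 (254 usable): 192.168.46.0/24
91 hosts -> /25 (126 usable): 192.168.47.0/25
66 hosts -> /25 (126 usable): 192.168.47.128/25
Allocation: 192.168.46.0/24 (128 hosts, 254 usable); 192.168.47.0/25 (91 hosts, 126 usable); 192.168.47.128/25 (66 hosts, 126 usable)


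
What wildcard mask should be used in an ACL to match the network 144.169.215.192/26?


Subnet mask: 255.255.255.192
Wildcard = 255.255.255.255 - subnet mask
255 - 255 = 0
255 - 255 = 0
255 - 255 = 0
255 - 192 = 63
Wildcard: 0.0.0.63


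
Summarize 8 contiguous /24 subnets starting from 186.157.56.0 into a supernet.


Original prefix: /24
Number of subnets: 8 = 2^3
New prefix = 24 - 3 = 21
Supernet: 186.157.56.0/21


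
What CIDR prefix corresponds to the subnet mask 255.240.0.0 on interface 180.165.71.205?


Binary: 11111111.11110000.00000000.00000000
Count leading 1s
Prefix: /12


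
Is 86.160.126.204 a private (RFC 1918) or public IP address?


RFC 1918 private ranges:
  10.0.0.0/8 (10.0.0.0 - 10.255.255.255)
  172.16.0.0/12 (172.16.0.0 - 172.31.255.255)
  192.168.0.0/16 (192.168.0.0 - 192.168.255.255)
Public (not in any RFC 1918 range)


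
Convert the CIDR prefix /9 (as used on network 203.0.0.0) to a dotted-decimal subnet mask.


/9 means 9 network bits, 23 host bits
Binary: 11111111100000000000000000000000
Mask: 255.128.0.0


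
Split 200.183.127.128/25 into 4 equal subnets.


New prefix = 25 + 2 = 27
Each subnet has 32 addresses
  200.183.127.128/27
  200.183.127.160/27
  200.183.127.192/27
  200.183.127.224/27
Subnets: 200.183.127.128/27, 200.183.127.160/27, 200.183.127.192/27, 200.183.127.224/27


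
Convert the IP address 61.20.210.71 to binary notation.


61 = 00111101
20 = 00010100
210 = 11010010
71 = 01000111
Binary: 00111101.00010100.11010010.01000111


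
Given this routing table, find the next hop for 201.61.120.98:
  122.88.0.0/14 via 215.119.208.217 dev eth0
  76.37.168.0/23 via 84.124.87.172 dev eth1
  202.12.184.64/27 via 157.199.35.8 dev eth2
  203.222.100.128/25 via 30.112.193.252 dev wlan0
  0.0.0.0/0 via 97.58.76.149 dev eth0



Longest prefix match for 201.61.120.98:
  /14 122.88.0.0: no
  /23 76.37.168.0: no
  /27 202.12.184.64: no
  /25 203.222.100.128: no
  /0 0.0.0.0: MATCH
Selected: next-hop 97.58.76.149 via eth0 (matched /0)


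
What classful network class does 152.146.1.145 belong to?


First octet: 152
Binary: 10011000
10xxxxxx -> Class B (128-191)
Class B, default mask 255.255.0.0 (/16)
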